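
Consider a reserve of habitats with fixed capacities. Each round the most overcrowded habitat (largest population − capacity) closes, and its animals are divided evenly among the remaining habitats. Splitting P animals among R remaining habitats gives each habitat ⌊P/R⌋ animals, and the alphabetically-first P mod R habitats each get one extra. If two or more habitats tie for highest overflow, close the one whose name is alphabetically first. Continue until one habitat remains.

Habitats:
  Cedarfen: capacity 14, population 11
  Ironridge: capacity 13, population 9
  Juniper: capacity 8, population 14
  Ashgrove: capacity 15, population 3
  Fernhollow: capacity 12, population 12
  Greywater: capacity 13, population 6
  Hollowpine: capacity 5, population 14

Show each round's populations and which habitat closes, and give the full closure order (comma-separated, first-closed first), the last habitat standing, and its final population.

Round 1: Ashgrove=3 Cedarfen=11 Fernhollow=12 Greywater=6 Hollowpine=14 Ironridge=9 Juniper=14 → close Hollowpine (overflow 9)
  14÷6 = 2 each, +1 to first 2
Round 2: Ashgrove=6 Cedarfen=14 Fernhollow=14 Greywater=8 Ironridge=11 Juniper=16 → close Juniper (overflow 8)
  16÷5 = 3 each, +1 to first 1
Round 3: Ashgrove=10 Cedarfen=17 Fernhollow=17 Greywater=11 Ironridge=14 → close Fernhollow (overflow 5)
  17÷4 = 4 each, +1 to first 1
Round 4: Ashgrove=15 Cedarfen=21 Greywater=15 Ironridge=18 → close Cedarfen (overflow 7)
  21÷3 = 7 each, +1 to first 0
Round 5: Ashgrove=22 Greywater=22 Ironridge=25 → close Ironridge (overflow 12)
  25÷2 = 12 each, +1 to first 1
Round 6: Ashgrove=35 Greywater=34 → close Greywater (overflow 21)
  34÷1 = 34 each, +1 to first 0

Closure order: Hollowpine, Juniper, Fernhollow, Cedarfen, Ironridge, Greywater
Last habitat: Ashgrove with 69 animals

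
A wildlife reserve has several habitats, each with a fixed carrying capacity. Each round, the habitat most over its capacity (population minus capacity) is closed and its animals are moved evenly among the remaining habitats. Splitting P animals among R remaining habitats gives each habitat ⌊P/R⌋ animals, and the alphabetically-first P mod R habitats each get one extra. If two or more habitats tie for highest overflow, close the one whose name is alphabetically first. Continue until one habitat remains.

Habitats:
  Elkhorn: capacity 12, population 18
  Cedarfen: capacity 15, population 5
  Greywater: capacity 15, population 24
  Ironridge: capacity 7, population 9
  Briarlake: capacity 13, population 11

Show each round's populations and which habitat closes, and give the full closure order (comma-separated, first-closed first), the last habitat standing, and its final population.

Round 1: Briarlake=11 Cedarfen=5 Elkhorn=18 Greywater=24 Ironridge=9 → close Greywater (overflow 9)
  24÷4 = 6 each, +1 to first 0
Round 2: Briarlake=17 Cedarfen=11 Elkhorn=24 Ironridge=15 → close Elkhorn (overflow 12)
  24÷3 = 8 each, +1 to first 0
Round 3: Briarlake=25 Cedarfen=19 Ironridge=23 → close Ironridge (overflow 16)
  23÷2 = 11 each, +1 to first 1
Round 4: Briarlake=37 Cedarfen=30 → close Briarlake (overflow 24)
  37÷1 = 37 each, +1 to first 0

Closure order: Greywater, Elkhorn, Ironridge, Briarlake
Last habitat: Cedarfen with 67 animals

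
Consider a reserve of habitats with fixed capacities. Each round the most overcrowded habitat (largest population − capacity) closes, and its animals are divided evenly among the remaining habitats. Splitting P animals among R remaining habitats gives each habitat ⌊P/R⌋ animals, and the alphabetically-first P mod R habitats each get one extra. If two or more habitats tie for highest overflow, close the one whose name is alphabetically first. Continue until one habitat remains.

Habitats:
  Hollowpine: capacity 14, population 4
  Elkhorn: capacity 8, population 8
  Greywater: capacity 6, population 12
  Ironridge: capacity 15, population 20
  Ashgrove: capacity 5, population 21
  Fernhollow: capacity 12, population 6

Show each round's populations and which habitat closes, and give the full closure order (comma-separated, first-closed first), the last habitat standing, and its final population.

Round 1: Ashgrove=21 Elkhorn=8 Fernhollow=6 Greywater=12 Hollowpine=4 Ironridge=20 → close Ashgrove (overflow 16)
  21÷5 = 4 each, +1 to first 1
Round 2: Elkhorn=13 Fernhollow=10 Greywater=16 Hollowpine=8 Ironridge=24 → close Greywater (overflow 10)
  16÷4 = 4 each, +1 to first 0
Round 3: Elkhorn=17 Fernhollow=14 Hollowpine=12 Ironridge=28 → close Ironridge (overflow 13)
  28÷3 = 9 each, +1 to first 1
Round 4: Elkhorn=27 Fernhollow=23 Hollowpine=21 → close Elkhorn (overflow 19)
  27÷2 = 13 each, +1 to first 1
Round 5: Fernhollow=37 Hollowpine=34 → close Fernhollow (overflow 25)
  37÷1 = 37 each, +1 to first 0

Closure order: Ashgrove, Greywater, Ironridge, Elkhorn, Fernhollow
Last habitat: Hollowpine with 71 animals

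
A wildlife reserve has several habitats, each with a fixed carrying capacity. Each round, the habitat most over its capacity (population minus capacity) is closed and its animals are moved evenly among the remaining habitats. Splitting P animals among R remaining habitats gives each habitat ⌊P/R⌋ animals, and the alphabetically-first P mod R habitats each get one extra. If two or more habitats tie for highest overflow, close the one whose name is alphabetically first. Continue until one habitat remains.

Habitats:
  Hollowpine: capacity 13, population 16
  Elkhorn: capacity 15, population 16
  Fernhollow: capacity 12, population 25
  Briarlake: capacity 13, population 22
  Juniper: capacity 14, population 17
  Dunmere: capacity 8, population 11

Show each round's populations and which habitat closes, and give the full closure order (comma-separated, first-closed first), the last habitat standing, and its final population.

Closure order: Fernhollow, Briarlake, Dunmere, Hollowpine, Elkhorn
Last habitat: Juniper with 107 animals

Round 1: Briarlake=22 Dunmere=11 Elkhorn=16 Fernhollow=25 Hollowpine=16 Juniper=17 → close Fernhollow (overflow 13)
  25÷5 = 5 each, +1 to first 0
Round 2: Briarlake=27 Dunmere=16 Elkhorn=21 Hollowpine=21 Juniper=22 → close Briarlake (overflow 14)
  27÷4 = 6 each, +1 to first 3
Round 3: Dunmere=23 Elkhorn=28 Hollowpine=28 Juniper=28 → close Dunmere (overflow 15)
  23÷3 = 7 each, +1 to first 2
Round 4: Elkhorn=36 Hollowpine=36 Juniper=35 → close Hollowpine (overflow 23)
  36÷2 = 18 each, +1 to first 0
Round 5: Elkhorn=54 Juniper=53 → close Elkhorn (overflow 39)
  54÷1 = 54 each, +1 to first 0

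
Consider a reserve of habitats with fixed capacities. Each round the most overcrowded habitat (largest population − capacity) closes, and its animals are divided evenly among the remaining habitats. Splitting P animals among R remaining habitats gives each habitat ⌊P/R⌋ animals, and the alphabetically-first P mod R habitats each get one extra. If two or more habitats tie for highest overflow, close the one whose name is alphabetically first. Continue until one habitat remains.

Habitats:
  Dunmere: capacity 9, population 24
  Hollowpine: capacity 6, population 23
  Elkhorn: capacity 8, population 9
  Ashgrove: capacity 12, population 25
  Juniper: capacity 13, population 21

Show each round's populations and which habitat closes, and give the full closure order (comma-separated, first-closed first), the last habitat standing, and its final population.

Closure order: Hollowpine, Dunmere, Ashgrove, Juniper
Last habitat: Elkhorn with 102 animals

Round 1: Ashgrove=25 Dunmere=24 Elkhorn=9 Hollowpine=23 Juniper=21 → close Hollowpine (overflow 17)
  23÷4 = 5 each, +1 to first 3
Round 2: Ashgrove=31 Dunmere=30 Elkhorn=15 Juniper=26 → close Dunmere (overflow 21)
  30÷3 = 10 each, +1 to first 0
Round 3: Ashgrove=41 Elkhorn=25 Juniper=36 → close Ashgrove (overflow 29)
  41÷2 = 20 each, +1 to first 1
Round 4: Elkhorn=46 Juniper=56 → close Juniper (overflow 43)
  56÷1 = 56 each, +1 to first 0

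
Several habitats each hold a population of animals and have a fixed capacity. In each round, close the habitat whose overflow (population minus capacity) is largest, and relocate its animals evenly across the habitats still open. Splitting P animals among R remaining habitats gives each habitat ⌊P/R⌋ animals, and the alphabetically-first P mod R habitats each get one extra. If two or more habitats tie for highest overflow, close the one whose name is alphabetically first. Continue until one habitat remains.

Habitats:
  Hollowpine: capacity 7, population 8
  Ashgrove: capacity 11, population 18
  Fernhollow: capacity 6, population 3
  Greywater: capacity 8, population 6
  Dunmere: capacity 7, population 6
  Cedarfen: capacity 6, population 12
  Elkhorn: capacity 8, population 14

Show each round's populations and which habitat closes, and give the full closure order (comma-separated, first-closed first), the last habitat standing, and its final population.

Round 1: Ashgrove=18 Cedarfen=12 Dunmere=6 Elkhorn=14 Fernhollow=3 Greywater=6 Hollowpine=8 → close Ashgrove (overflow 7)
  18÷6 = 3 each, +1 to first 0
Round 2: Cedarfen=15 Dunmere=9 Elkhorn=17 Fernhollow=6 Greywater=9 Hollowpine=11 → close Cedarfen (overflow 9)
  15÷5 = 3 each, +1 to first 0
Round 3: Dunmere=12 Elkhorn=20 Fernhollow=9 Greywater=12 Hollowpine=14 → close Elkhorn (overflow 12)
  20÷4 = 5 each, +1 to first 0
Round 4: Dunmere=17 Fernhollow=14 Greywater=17 Hollowpine=19 → close Hollowpine (overflow 12)
  19÷3 = 6 each, +1 to first 1
Round 5: Dunmere=24 Fernhollow=20 Greywater=23 → close Dunmere (overflow 17)
  24÷2 = 12 each, +1 to first 0
Round 6: Fernhollow=32 Greywater=35 → close Greywater (overflow 27)
  35÷1 = 35 each, +1 to first 0

Closure order: Ashgrove, Cedarfen, Elkhorn, Hollowpine, Dunmere, Greywater
Last habitat: Fernhollow with 67 animals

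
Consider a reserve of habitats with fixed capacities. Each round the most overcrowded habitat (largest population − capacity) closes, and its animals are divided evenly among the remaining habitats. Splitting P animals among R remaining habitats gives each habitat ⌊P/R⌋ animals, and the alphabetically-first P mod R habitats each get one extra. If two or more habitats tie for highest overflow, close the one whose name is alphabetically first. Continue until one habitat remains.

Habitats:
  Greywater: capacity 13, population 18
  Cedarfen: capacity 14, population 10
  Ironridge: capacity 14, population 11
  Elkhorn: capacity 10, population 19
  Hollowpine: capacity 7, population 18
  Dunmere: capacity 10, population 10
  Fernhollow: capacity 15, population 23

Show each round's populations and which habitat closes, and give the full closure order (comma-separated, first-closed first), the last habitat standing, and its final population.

Closure order: Hollowpine, Elkhorn, Fernhollow, Greywater, Dunmere, Cedarfen
Last habitat: Ironridge with 109 animals

Round 1: Cedarfen=10 Dunmere=10 Elkhorn=19 Fernhollow=23 Greywater=18 Hollowpine=18 Ironridge=11 → close Hollowpine (overflow 11)
  18÷6 = 3 each, +1 to first 0
Round 2: Cedarfen=13 Dunmere=13 Elkhorn=22 Fernhollow=26 Greywater=21 Ironridge=14 → close Elkhorn (overflow 12)
  22÷5 = 4 each, +1 to first 2
Round 3: Cedarfen=18 Dunmere=18 Fernhollow=30 Greywater=25 Ironridge=18 → close Fernhollow (overflow 15)
  30÷4 = 7 each, +1 to first 2
Round 4: Cedarfen=26 Dunmere=26 Greywater=32 Ironridge=25 → close Greywater (overflow 19)
  32÷3 = 10 each, +1 to first 2
Round 5: Cedarfen=37 Dunmere=37 Ironridge=35 → close Dunmere (overflow 27)
  37÷2 = 18 each, +1 to first 1
Round 6: Cedarfen=56 Ironridge=53 → close Cedarfen (overflow 42)
  56÷1 = 56 each, +1 to first 0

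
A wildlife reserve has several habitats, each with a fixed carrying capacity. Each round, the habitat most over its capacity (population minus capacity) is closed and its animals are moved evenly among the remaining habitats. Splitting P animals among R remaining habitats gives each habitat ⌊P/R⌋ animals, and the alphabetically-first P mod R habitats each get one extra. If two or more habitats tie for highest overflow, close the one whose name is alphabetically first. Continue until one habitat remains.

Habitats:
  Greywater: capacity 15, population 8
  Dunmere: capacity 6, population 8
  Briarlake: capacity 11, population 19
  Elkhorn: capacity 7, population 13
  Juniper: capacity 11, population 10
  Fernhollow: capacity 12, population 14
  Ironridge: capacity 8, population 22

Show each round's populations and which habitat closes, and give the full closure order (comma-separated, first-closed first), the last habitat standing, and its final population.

Closure order: Ironridge, Briarlake, Elkhorn, Dunmere, Fernhollow, Juniper
Last habitat: Greywater with 94 animals

Round 1: Briarlake=19 Dunmere=8 Elkhorn=13 Fernhollow=14 Greywater=8 Ironridge=22 Juniper=10 → close Ironridge (overflow 14)
  22÷6 = 3 each, +1 to first 4
Round 2: Briarlake=23 Dunmere=12 Elkhorn=17 Fernhollow=18 Greywater=11 Juniper=13 → close Briarlake (overflow 12)
  23÷5 = 4 each, +1 to first 3
Round 3: Dunmere=17 Elkhorn=22 Fernhollow=23 Greywater=15 Juniper=17 → close Elkhorn (overflow 15)
  22÷4 = 5 each, +1 to first 2
Round 4: Dunmere=23 Fernhollow=29 Greywater=20 Juniper=22 → close Dunmere (overflow 17)
  23÷3 = 7 each, +1 to first 2
Round 5: Fernhollow=37 Greywater=28 Juniper=29 → close Fernhollow (overflow 25)
  37÷2 = 18 each, +1 to first 1
Round 6: Greywater=47 Juniper=47 → close Juniper (overflow 36)
  47÷1 = 47 each, +1 to first 0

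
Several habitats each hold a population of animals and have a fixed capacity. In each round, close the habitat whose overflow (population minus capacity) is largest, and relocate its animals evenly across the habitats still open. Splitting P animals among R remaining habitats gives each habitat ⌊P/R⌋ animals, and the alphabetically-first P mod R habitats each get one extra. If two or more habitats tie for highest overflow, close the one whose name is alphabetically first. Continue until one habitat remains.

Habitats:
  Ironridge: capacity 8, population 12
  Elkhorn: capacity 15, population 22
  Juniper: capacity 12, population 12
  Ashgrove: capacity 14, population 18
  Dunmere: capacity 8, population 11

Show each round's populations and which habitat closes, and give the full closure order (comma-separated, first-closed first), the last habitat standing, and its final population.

Closure order: Elkhorn, Ashgrove, Dunmere, Ironridge
Last habitat: Juniper with 75 animals

Round 1: Ashgrove=18 Dunmere=11 Elkhorn=22 Ironridge=12 Juniper=12 → close Elkhorn (overflow 7)
  22÷4 = 5 each, +1 to first 2
Round 2: Ashgrove=24 Dunmere=17 Ironridge=17 Juniper=17 → close Ashgrove (overflow 10)
  24÷3 = 8 each, +1 to first 0
Round 3: Dunmere=25 Ironridge=25 Juniper=25 → close Dunmere (overflow 17)
  25÷2 = 12 each, +1 to first 1
Round 4: Ironridge=38 Juniper=37 → close Ironridge (overflow 30)
  38÷1 = 38 each, +1 to first 0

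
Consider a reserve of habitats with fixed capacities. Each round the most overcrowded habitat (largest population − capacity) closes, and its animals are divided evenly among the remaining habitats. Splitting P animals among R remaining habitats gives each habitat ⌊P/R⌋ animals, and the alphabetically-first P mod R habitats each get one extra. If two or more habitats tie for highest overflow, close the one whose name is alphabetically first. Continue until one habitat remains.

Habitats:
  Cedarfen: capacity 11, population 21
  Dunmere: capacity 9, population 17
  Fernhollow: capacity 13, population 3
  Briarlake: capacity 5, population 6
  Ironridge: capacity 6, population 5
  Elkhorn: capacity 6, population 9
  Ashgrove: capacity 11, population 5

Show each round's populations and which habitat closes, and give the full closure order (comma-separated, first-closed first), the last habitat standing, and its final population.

Closure order: Cedarfen, Dunmere, Elkhorn, Briarlake, Ironridge, Ashgrove
Last habitat: Fernhollow with 66 animals

Round 1: Ashgrove=5 Briarlake=6 Cedarfen=21 Dunmere=17 Elkhorn=9 Fernhollow=3 Ironridge=5 → close Cedarfen (overflow 10)
  21÷6 = 3 each, +1 to first 3
Round 2: Ashgrove=9 Briarlake=10 Dunmere=21 Elkhorn=12 Fernhollow=6 Ironridge=8 → close Dunmere (overflow 12)
  21÷5 = 4 each, +1 to first 1
Round 3: Ashgrove=14 Briarlake=14 Elkhorn=16 Fernhollow=10 Ironridge=12 → close Elkhorn (overflow 10)
  16÷4 = 4 each, +1 to first 0
Round 4: Ashgrove=18 Briarlake=18 Fernhollow=14 Ironridge=16 → close Briarlake (overflow 13)
  18÷3 = 6 each, +1 to first 0
Round 5: Ashgrove=24 Fernhollow=20 Ironridge=22 → close Ironridge (overflow 16)
  22÷2 = 11 each, +1 to first 0
Round 6: Ashgrove=35 Fernhollow=31 → close Ashgrove (overflow 24)
  35÷1 = 35 each, +1 to first 0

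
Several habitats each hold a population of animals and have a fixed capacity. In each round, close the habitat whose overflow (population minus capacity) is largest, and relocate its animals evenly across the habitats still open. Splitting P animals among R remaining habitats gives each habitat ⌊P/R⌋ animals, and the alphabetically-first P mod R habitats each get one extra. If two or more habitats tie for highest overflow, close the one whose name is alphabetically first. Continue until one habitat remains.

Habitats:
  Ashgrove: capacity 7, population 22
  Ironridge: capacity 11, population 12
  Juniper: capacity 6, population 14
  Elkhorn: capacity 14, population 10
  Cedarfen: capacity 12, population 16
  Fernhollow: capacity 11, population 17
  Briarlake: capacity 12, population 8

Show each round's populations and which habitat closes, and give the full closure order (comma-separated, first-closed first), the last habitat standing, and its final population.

Round 1: Ashgrove=22 Briarlake=8 Cedarfen=16 Elkhorn=10 Fernhollow=17 Ironridge=12 Juniper=14 → close Ashgrove (overflow 15)
  22÷6 = 3 each, +1 to first 4
Round 2: Briarlake=12 Cedarfen=20 Elkhorn=14 Fernhollow=21 Ironridge=15 Juniper=17 → close Juniper (overflow 11)
  17÷5 = 3 each, +1 to first 2
Round 3: Briarlake=16 Cedarfen=24 Elkhorn=17 Fernhollow=24 Ironridge=18 → close Fernhollow (overflow 13)
  24÷4 = 6 each, +1 to first 0
Round 4: Briarlake=22 Cedarfen=30 Elkhorn=23 Ironridge=24 → close Cedarfen (overflow 18)
  30÷3 = 10 each, +1 to first 0
Round 5: Briarlake=32 Elkhorn=33 Ironridge=34 → close Ironridge (overflow 23)
  34÷2 = 17 each, +1 to first 0
Round 6: Briarlake=49 Elkhorn=50 → close Briarlake (overflow 37)
  49÷1 = 49 each, +1 to first 0

Closure order: Ashgrove, Juniper, Fernhollow, Cedarfen, Ironridge, Briarlake
Last habitat: Elkhorn with 99 animals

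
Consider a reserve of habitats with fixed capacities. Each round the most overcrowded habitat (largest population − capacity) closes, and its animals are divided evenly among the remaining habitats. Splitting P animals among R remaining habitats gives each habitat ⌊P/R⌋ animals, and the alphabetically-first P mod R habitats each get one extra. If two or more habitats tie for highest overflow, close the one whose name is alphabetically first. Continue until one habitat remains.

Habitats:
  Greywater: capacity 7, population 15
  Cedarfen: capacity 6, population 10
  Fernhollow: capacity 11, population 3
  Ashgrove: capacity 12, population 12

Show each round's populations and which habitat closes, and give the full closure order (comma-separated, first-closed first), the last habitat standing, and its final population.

Closure order: Greywater, Cedarfen, Ashgrove
Last habitat: Fernhollow with 40 animals

Round 1: Ashgrove=12 Cedarfen=10 Fernhollow=3 Greywater=15 → close Greywater (overflow 8)
  15÷3 = 5 each, +1 to first 0
Round 2: Ashgrove=17 Cedarfen=15 Fernhollow=8 → close Cedarfen (overflow 9)
  15÷2 = 7 each, +1 to first 1
Round 3: Ashgrove=25 Fernhollow=15 → close Ashgrove (overflow 13)
  25÷1 = 25 each, +1 to first 0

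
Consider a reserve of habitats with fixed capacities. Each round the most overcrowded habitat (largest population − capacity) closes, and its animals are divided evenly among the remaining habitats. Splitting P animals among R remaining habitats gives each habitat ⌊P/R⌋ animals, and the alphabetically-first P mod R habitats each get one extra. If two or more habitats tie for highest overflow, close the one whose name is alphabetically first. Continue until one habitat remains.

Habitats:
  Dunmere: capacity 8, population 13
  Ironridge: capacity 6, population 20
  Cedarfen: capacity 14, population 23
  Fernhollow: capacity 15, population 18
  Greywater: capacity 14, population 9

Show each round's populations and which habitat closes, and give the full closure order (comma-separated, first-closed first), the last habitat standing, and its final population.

Round 1: Cedarfen=23 Dunmere=13 Fernhollow=18 Greywater=9 Ironridge=20 → close Ironridge (overflow 14)
  20÷4 = 5 each, +1 to first 0
Round 2: Cedarfen=28 Dunmere=18 Fernhollow=23 Greywater=14 → close Cedarfen (overflow 14)
  28÷3 = 9 each, +1 to first 1
Round 3: Dunmere=28 Fernhollow=32 Greywater=23 → close Dunmere (overflow 20)
  28÷2 = 14 each, +1 to first 0
Round 4: Fernhollow=46 Greywater=37 → close Fernhollow (overflow 31)
  46÷1 = 46 each, +1 to first 0

Closure order: Ironridge, Cedarfen, Dunmere, Fernhollow
Last habitat: Greywater with 83 animals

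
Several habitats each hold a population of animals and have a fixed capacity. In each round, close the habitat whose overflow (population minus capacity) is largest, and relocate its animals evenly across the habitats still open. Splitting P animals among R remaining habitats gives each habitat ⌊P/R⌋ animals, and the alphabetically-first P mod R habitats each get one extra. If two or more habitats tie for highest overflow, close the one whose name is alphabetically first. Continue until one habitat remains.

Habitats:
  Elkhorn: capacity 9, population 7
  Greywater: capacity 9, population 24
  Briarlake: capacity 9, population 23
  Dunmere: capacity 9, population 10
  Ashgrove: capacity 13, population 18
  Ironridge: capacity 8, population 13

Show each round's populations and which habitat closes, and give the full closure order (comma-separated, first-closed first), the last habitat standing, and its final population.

Round 1: Ashgrove=18 Briarlake=23 Dunmere=10 Elkhorn=7 Greywater=24 Ironridge=13 → close Greywater (overflow 15)
  24÷5 = 4 each, +1 to first 4
Round 2: Ashgrove=23 Briarlake=28 Dunmere=15 Elkhorn=12 Ironridge=17 → close Briarlake (overflow 19)
  28÷4 = 7 each, +1 to first 0
Round 3: Ashgrove=30 Dunmere=22 Elkhorn=19 Ironridge=24 → close Ashgrove (overflow 17)
  30÷3 = 10 each, +1 to first 0
Round 4: Dunmere=32 Elkhorn=29 Ironridge=34 → close Ironridge (overflow 26)
  34÷2 = 17 each, +1 to first 0
Round 5: Dunmere=49 Elkhorn=46 → close Dunmere (overflow 40)
  49÷1 = 49 each, +1 to first 0

Closure order: Greywater, Briarlake, Ashgrove, Ironridge, Dunmere
Last habitat: Elkhorn with 95 animals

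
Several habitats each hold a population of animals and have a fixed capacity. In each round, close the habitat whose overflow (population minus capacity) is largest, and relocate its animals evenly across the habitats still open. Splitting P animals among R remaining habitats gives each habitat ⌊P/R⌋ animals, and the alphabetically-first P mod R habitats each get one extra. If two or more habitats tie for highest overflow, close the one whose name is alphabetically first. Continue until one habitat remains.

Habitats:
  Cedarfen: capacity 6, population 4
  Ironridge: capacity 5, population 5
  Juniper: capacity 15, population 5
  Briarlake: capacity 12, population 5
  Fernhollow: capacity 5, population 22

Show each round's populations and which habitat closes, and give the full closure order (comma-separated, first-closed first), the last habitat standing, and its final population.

Round 1: Briarlake=5 Cedarfen=4 Fernhollow=22 Ironridge=5 Juniper=5 → close Fernhollow (overflow 17)
  22÷4 = 5 each, +1 to first 2
Round 2: Briarlake=11 Cedarfen=10 Ironridge=10 Juniper=10 → close Ironridge (overflow 5)
  10÷3 = 3 each, +1 to first 1
Round 3: Briarlake=15 Cedarfen=13 Juniper=13 → close Cedarfen (overflow 7)
  13÷2 = 6 each, +1 to first 1
Round 4: Briarlake=22 Juniper=19 → close Briarlake (overflow 10)
  22÷1 = 22 each, +1 to first 0

Closure order: Fernhollow, Ironridge, Cedarfen, Briarlake
Last habitat: Juniper with 41 animals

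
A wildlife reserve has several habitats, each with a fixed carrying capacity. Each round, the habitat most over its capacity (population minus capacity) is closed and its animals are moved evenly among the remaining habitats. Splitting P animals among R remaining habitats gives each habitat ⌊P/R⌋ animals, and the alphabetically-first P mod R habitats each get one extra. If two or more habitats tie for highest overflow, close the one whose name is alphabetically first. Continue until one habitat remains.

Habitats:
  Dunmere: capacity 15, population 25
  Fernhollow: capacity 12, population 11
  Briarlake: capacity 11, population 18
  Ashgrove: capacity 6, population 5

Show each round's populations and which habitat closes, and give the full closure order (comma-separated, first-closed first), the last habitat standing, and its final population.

Round 1: Ashgrove=5 Briarlake=18 Dunmere=25 Fernhollow=11 → close Dunmere (overflow 10)
  25÷3 = 8 each, +1 to first 1
Round 2: Ashgrove=14 Briarlake=26 Fernhollow=19 → close Briarlake (overflow 15)
  26÷2 = 13 each, +1 to first 0
Round 3: Ashgrove=27 Fernhollow=32 → close Ashgrove (overflow 21)
  27÷1 = 27 each, +1 to first 0

Closure order: Dunmere, Briarlake, Ashgrove
Last habitat: Fernhollow with 59 animals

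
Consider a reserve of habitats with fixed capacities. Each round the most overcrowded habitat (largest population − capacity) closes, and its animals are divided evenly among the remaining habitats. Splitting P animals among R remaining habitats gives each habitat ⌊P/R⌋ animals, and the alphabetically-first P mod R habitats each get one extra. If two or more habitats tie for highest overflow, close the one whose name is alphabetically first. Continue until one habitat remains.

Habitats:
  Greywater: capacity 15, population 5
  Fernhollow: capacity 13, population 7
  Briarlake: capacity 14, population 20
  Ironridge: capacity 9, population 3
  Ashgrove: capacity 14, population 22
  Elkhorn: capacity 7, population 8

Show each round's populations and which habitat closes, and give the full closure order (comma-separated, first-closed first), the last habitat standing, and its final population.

Round 1: Ashgrove=22 Briarlake=20 Elkhorn=8 Fernhollow=7 Greywater=5 Ironridge=3 → close Ashgrove (overflow 8)
  22÷5 = 4 each, +1 to first 2
Round 2: Briarlake=25 Elkhorn=13 Fernhollow=11 Greywater=9 Ironridge=7 → close Briarlake (overflow 11)
  25÷4 = 6 each, +1 to first 1
Round 3: Elkhorn=20 Fernhollow=17 Greywater=15 Ironridge=13 → close Elkhorn (overflow 13)
  20÷3 = 6 each, +1 to first 2
Round 4: Fernhollow=24 Greywater=22 Ironridge=19 → close Fernhollow (overflow 11)
  24÷2 = 12 each, +1 to first 0
Round 5: Greywater=34 Ironridge=31 → close Ironridge (overflow 22)
  31÷1 = 31 each, +1 to first 0

Closure order: Ashgrove, Briarlake, Elkhorn, Fernhollow, Ironridge
Last habitat: Greywater with 65 animals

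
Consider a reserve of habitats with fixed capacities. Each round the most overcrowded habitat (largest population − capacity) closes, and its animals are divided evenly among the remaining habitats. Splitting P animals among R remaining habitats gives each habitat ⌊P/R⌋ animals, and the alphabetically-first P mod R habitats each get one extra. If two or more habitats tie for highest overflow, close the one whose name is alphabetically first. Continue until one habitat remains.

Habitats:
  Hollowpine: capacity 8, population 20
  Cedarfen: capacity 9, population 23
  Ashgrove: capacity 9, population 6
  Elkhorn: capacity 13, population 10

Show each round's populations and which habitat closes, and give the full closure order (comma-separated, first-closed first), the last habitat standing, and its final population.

Round 1: Ashgrove=6 Cedarfen=23 Elkhorn=10 Hollowpine=20 → close Cedarfen (overflow 14)
  23÷3 = 7 each, +1 to first 2
Round 2: Ashgrove=14 Elkhorn=18 Hollowpine=27 → close Hollowpine (overflow 19)
  27÷2 = 13 each, +1 to first 1
Round 3: Ashgrove=28 Elkhorn=31 → close Ashgrove (overflow 19)
  28÷1 = 28 each, +1 to first 0

Closure order: Cedarfen, Hollowpine, Ashgrove
Last habitat: Elkhorn with 59 animals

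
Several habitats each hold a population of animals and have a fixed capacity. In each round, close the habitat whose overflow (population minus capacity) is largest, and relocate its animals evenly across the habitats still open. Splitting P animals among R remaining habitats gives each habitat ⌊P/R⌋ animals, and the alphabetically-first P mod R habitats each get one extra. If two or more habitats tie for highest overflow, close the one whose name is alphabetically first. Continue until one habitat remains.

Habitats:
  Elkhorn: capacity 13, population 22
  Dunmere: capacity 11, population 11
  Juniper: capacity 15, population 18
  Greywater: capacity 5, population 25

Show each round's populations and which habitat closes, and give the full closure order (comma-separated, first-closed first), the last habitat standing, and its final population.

Closure order: Greywater, Elkhorn, Juniper
Last habitat: Dunmere with 76 animals

Round 1: Dunmere=11 Elkhorn=22 Greywater=25 Juniper=18 → close Greywater (overflow 20)
  25÷3 = 8 each, +1 to first 1
Round 2: Dunmere=20 Elkhorn=30 Juniper=26 → close Elkhorn (overflow 17)
  30÷2 = 15 each, +1 to first 0
Round 3: Dunmere=35 Juniper=41 → close Juniper (overflow 26)
  41÷1 = 41 each, +1 to first 0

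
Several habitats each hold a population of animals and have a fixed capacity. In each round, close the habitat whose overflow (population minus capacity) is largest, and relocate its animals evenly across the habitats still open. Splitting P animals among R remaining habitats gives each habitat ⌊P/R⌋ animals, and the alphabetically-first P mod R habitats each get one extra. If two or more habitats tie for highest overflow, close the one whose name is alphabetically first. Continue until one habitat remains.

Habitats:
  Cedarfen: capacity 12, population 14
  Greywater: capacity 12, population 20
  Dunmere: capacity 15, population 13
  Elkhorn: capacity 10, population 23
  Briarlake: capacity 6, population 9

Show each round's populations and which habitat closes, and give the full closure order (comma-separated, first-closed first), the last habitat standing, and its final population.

Closure order: Elkhorn, Greywater, Briarlake, Cedarfen
Last habitat: Dunmere with 79 animals

Round 1: Briarlake=9 Cedarfen=14 Dunmere=13 Elkhorn=23 Greywater=20 → close Elkhorn (overflow 13)
  23÷4 = 5 each, +1 to first 3
Round 2: Briarlake=15 Cedarfen=20 Dunmere=19 Greywater=25 → close Greywater (overflow 13)
  25÷3 = 8 each, +1 to first 1
Round 3: Briarlake=24 Cedarfen=28 Dunmere=27 → close Briarlake (overflow 18)
  24÷2 = 12 each, +1 to first 0
Round 4: Cedarfen=40 Dunmere=39 → close Cedarfen (overflow 28)
  40÷1 = 40 each, +1 to first 0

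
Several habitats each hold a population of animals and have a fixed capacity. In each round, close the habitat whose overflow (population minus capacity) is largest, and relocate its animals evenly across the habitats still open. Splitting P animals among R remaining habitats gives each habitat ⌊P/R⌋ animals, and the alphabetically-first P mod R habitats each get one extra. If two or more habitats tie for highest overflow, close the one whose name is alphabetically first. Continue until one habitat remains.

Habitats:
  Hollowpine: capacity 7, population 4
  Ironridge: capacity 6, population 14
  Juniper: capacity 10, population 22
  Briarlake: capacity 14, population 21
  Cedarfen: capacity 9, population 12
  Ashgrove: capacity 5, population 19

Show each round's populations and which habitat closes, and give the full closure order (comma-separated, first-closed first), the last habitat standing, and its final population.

Closure order: Ashgrove, Juniper, Briarlake, Ironridge, Cedarfen
Last habitat: Hollowpine with 92 animals

Round 1: Ashgrove=19 Briarlake=21 Cedarfen=12 Hollowpine=4 Ironridge=14 Juniper=22 → close Ashgrove (overflow 14)
  19÷5 = 3 each, +1 to first 4
Round 2: Briarlake=25 Cedarfen=16 Hollowpine=8 Ironridge=18 Juniper=25 → close Juniper (overflow 15)
  25÷4 = 6 each, +1 to first 1
Round 3: Briarlake=32 Cedarfen=22 Hollowpine=14 Ironridge=24 → close Briarlake (overflow 18)
  32÷3 = 10 each, +1 to first 2
Round 4: Cedarfen=33 Hollowpine=25 Ironridge=34 → close Ironridge (overflow 28)
  34÷2 = 17 each, +1 to first 0
Round 5: Cedarfen=50 Hollowpine=42 → close Cedarfen (overflow 41)
  50÷1 = 50 each, +1 to first 0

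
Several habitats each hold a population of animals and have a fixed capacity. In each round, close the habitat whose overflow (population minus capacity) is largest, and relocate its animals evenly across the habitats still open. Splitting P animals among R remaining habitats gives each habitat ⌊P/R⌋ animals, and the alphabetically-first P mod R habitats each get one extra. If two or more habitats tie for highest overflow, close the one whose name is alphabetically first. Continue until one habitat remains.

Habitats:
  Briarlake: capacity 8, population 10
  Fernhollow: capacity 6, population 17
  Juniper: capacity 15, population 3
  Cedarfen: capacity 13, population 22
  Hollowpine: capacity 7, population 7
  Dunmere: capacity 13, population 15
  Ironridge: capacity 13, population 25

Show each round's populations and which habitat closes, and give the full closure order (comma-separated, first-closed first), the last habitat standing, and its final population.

Closure order: Ironridge, Fernhollow, Cedarfen, Briarlake, Dunmere, Hollowpine
Last habitat: Juniper with 99 animals

Round 1: Briarlake=10 Cedarfen=22 Dunmere=15 Fernhollow=17 Hollowpine=7 Ironridge=25 Juniper=3 → close Ironridge (overflow 12)
  25÷6 = 4 each, +1 to first 1
Round 2: Briarlake=15 Cedarfen=26 Dunmere=19 Fernhollow=21 Hollowpine=11 Juniper=7 → close Fernhollow (overflow 15)
  21÷5 = 4 each, +1 to first 1
Round 3: Briarlake=20 Cedarfen=30 Dunmere=23 Hollowpine=15 Juniper=11 → close Cedarfen (overflow 17)
  30÷4 = 7 each, +1 to first 2
Round 4: Briarlake=28 Dunmere=31 Hollowpine=22 Juniper=18 → close Briarlake (overflow 20)
  28÷3 = 9 each, +1 to first 1
Round 5: Dunmere=41 Hollowpine=31 Juniper=27 → close Dunmere (overflow 28)
  41÷2 = 20 each, +1 to first 1
Round 6: Hollowpine=52 Juniper=47 → close Hollowpine (overflow 45)
  52÷1 = 52 each, +1 to first 0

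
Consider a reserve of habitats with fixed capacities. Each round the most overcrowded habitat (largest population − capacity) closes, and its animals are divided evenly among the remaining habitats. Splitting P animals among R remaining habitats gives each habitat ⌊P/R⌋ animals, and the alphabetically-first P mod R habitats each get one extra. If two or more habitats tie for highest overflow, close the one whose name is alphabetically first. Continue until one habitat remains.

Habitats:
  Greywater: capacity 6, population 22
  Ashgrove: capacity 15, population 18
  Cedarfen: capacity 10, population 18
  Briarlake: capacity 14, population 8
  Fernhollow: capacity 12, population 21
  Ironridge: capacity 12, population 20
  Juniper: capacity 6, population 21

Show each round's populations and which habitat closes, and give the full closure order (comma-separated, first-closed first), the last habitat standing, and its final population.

Round 1: Ashgrove=18 Briarlake=8 Cedarfen=18 Fernhollow=21 Greywater=22 Ironridge=20 Juniper=21 → close Greywater (overflow 16)
  22÷6 = 3 each, +1 to first 4
Round 2: Ashgrove=22 Briarlake=12 Cedarfen=22 Fernhollow=25 Ironridge=23 Juniper=24 → close Juniper (overflow 18)
  24÷5 = 4 each, +1 to first 4
Round 3: Ashgrove=27 Briarlake=17 Cedarfen=27 Fernhollow=30 Ironridge=27 → close Fernhollow (overflow 18)
  30÷4 = 7 each, +1 to first 2
Round 4: Ashgrove=35 Briarlake=25 Cedarfen=34 Ironridge=34 → close Cedarfen (overflow 24)
  34÷3 = 11 each, +1 to first 1
Round 5: Ashgrove=47 Briarlake=36 Ironridge=45 → close Ironridge (overflow 33)
  45÷2 = 22 each, +1 to first 1
Round 6: Ashgrove=70 Briarlake=58 → close Ashgrove (overflow 55)
  70÷1 = 70 each, +1 to first 0

Closure order: Greywater, Juniper, Fernhollow, Cedarfen, Ironridge, Ashgrove
Last habitat: Briarlake with 128 animals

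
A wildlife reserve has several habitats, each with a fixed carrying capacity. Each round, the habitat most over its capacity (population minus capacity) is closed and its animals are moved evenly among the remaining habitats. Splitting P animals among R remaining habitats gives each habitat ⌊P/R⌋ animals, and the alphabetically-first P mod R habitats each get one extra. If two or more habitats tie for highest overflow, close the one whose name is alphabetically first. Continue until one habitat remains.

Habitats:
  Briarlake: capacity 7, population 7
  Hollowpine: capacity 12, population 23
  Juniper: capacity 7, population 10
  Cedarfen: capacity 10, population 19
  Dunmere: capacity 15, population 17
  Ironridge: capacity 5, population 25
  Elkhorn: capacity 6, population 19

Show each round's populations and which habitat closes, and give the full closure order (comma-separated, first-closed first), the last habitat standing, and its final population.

Round 1: Briarlake=7 Cedarfen=19 Dunmere=17 Elkhorn=19 Hollowpine=23 Ironridge=25 Juniper=10 → close Ironridge (overflow 20)
  25÷6 = 4 each, +1 to first 1
Round 2: Briarlake=12 Cedarfen=23 Dunmere=21 Elkhorn=23 Hollowpine=27 Juniper=14 → close Elkhorn (overflow 17)
  23÷5 = 4 each, +1 to first 3
Round 3: Briarlake=17 Cedarfen=28 Dunmere=26 Hollowpine=31 Juniper=18 → close Hollowpine (overflow 19)
  31÷4 = 7 each, +1 to first 3
Round 4: Briarlake=25 Cedarfen=36 Dunmere=34 Juniper=25 → close Cedarfen (overflow 26)
  36÷3 = 12 each, +1 to first 0
Round 5: Briarlake=37 Dunmere=46 Juniper=37 → close Dunmere (overflow 31)
  46÷2 = 23 each, +1 to first 0
Round 6: Briarlake=60 Juniper=60 → close Briarlake (overflow 53)
  60÷1 = 60 each, +1 to first 0

Closure order: Ironridge, Elkhorn, Hollowpine, Cedarfen, Dunmere, Briarlake
Last habitat: Juniper with 120 animals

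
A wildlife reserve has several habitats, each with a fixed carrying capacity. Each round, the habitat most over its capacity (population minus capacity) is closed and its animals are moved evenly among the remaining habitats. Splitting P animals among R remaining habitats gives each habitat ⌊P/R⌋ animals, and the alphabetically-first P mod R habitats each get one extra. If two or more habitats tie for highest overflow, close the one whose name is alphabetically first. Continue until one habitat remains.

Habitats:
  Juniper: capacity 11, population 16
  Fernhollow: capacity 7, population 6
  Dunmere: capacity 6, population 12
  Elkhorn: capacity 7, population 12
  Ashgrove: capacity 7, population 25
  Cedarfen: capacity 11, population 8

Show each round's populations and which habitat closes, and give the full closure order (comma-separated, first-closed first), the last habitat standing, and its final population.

Closure order: Ashgrove, Dunmere, Elkhorn, Juniper, Fernhollow
Last habitat: Cedarfen with 79 animals

Round 1: Ashgrove=25 Cedarfen=8 Dunmere=12 Elkhorn=12 Fernhollow=6 Juniper=16 → close Ashgrove (overflow 18)
  25÷5 = 5 each, +1 to first 0
Round 2: Cedarfen=13 Dunmere=17 Elkhorn=17 Fernhollow=11 Juniper=21 → close Dunmere (overflow 11)
  17÷4 = 4 each, +1 to first 1
Round 3: Cedarfen=18 Elkhorn=21 Fernhollow=15 Juniper=25 → close Elkhorn (overflow 14)
  21÷3 = 7 each, +1 to first 0
Round 4: Cedarfen=25 Fernhollow=22 Juniper=32 → close Juniper (overflow 21)
  32÷2 = 16 each, +1 to first 0
Round 5: Cedarfen=41 Fernhollow=38 → close Fernhollow (overflow 31)
  38÷1 = 38 each, +1 to first 0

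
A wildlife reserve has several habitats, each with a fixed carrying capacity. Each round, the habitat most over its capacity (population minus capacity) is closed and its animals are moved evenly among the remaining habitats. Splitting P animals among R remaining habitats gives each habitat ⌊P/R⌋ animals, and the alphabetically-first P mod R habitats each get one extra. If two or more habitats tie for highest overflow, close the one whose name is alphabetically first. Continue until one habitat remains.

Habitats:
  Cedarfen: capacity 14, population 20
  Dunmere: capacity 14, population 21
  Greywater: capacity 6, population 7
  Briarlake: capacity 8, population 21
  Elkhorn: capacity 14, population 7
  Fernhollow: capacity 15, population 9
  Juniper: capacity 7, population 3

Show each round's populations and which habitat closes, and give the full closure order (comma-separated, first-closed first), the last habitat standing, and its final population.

Closure order: Briarlake, Dunmere, Cedarfen, Greywater, Elkhorn, Juniper
Last habitat: Fernhollow with 88 animals

Round 1: Briarlake=21 Cedarfen=20 Dunmere=21 Elkhorn=7 Fernhollow=9 Greywater=7 Juniper=3 → close Briarlake (overflow 13)
  21÷6 = 3 each, +1 to first 3
Round 2: Cedarfen=24 Dunmere=25 Elkhorn=11 Fernhollow=12 Greywater=10 Juniper=6 → close Dunmere (overflow 11)
  25÷5 = 5 each, +1 to first 0
Round 3: Cedarfen=29 Elkhorn=16 Fernhollow=17 Greywater=15 Juniper=11 → close Cedarfen (overflow 15)
  29÷4 = 7 each, +1 to first 1
Round 4: Elkhorn=24 Fernhollow=24 Greywater=22 Juniper=18 → close Greywater (overflow 16)
  22÷3 = 7 each, +1 to first 1
Round 5: Elkhorn=32 Fernhollow=31 Juniper=25 → close Elkhorn (overflow 18)
  32÷2 = 16 each, +1 to first 0
Round 6: Fernhollow=47 Juniper=41 → close Juniper (overflow 34)
  41÷1 = 41 each, +1 to first 0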